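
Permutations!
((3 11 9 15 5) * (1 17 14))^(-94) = ((1 17 14)(3 11 9 15 5))^(-94) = (1 14 17)(3 11 9 15 5)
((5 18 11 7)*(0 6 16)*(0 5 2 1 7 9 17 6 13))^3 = (0 13)(5 9 16 11 6 18 17)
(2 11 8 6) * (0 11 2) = (0 11 8 6) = [11, 1, 2, 3, 4, 5, 0, 7, 6, 9, 10, 8]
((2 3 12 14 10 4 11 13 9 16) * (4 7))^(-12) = (2 16 9 13 11 4 7 10 14 12 3)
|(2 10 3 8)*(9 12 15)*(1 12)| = 4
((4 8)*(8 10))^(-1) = (4 8 10)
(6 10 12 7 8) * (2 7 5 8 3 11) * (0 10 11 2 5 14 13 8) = (0 10 12 14 13 8 6 11 5)(2 7 3) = [10, 1, 7, 2, 4, 0, 11, 3, 6, 9, 12, 5, 14, 8, 13]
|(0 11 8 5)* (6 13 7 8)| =7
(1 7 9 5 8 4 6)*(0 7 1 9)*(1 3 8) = (0 7)(1 3 8 4 6 9 5) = [7, 3, 2, 8, 6, 1, 9, 0, 4, 5]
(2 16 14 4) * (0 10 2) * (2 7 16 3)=(0 10 7 16 14 4)(2 3)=[10, 1, 3, 2, 0, 5, 6, 16, 8, 9, 7, 11, 12, 13, 4, 15, 14]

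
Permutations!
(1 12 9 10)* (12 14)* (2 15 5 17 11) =(1 14 12 9 10)(2 15 5 17 11) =[0, 14, 15, 3, 4, 17, 6, 7, 8, 10, 1, 2, 9, 13, 12, 5, 16, 11]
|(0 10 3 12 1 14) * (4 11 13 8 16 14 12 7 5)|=|(0 10 3 7 5 4 11 13 8 16 14)(1 12)|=22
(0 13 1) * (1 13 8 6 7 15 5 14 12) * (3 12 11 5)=(0 8 6 7 15 3 12 1)(5 14 11)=[8, 0, 2, 12, 4, 14, 7, 15, 6, 9, 10, 5, 1, 13, 11, 3]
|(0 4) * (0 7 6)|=|(0 4 7 6)|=4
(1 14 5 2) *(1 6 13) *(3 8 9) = (1 14 5 2 6 13)(3 8 9) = [0, 14, 6, 8, 4, 2, 13, 7, 9, 3, 10, 11, 12, 1, 5]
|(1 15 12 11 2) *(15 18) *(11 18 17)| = |(1 17 11 2)(12 18 15)| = 12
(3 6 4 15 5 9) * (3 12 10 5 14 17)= (3 6 4 15 14 17)(5 9 12 10)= [0, 1, 2, 6, 15, 9, 4, 7, 8, 12, 5, 11, 10, 13, 17, 14, 16, 3]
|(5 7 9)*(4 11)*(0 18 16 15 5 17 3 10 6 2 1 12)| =|(0 18 16 15 5 7 9 17 3 10 6 2 1 12)(4 11)| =14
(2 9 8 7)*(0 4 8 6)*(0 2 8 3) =(0 4 3)(2 9 6)(7 8) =[4, 1, 9, 0, 3, 5, 2, 8, 7, 6]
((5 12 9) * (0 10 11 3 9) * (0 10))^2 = (3 5 10)(9 12 11)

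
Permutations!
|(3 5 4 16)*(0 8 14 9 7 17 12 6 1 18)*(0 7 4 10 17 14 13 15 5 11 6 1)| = 18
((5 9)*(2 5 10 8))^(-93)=((2 5 9 10 8))^(-93)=(2 9 8 5 10)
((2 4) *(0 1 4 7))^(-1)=(0 7 2 4 1)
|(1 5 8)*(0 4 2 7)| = 12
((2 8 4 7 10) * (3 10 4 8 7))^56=((2 7 4 3 10))^56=(2 7 4 3 10)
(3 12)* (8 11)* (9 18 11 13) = (3 12)(8 13 9 18 11) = [0, 1, 2, 12, 4, 5, 6, 7, 13, 18, 10, 8, 3, 9, 14, 15, 16, 17, 11]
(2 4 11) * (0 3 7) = [3, 1, 4, 7, 11, 5, 6, 0, 8, 9, 10, 2] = (0 3 7)(2 4 11)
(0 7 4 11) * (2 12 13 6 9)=(0 7 4 11)(2 12 13 6 9)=[7, 1, 12, 3, 11, 5, 9, 4, 8, 2, 10, 0, 13, 6]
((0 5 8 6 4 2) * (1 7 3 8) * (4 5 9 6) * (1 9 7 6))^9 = (0 8)(1 6 5 9)(2 3)(4 7)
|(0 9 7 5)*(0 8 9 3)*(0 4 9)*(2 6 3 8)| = 14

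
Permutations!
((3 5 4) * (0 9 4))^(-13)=(0 4 5 9 3)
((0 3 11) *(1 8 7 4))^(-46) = (0 11 3)(1 7)(4 8)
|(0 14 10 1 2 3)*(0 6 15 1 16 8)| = 5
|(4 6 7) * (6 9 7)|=3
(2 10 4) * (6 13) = [0, 1, 10, 3, 2, 5, 13, 7, 8, 9, 4, 11, 12, 6] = (2 10 4)(6 13)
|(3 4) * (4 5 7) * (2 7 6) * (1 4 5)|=12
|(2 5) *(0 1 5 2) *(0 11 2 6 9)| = 7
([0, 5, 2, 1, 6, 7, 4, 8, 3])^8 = (1 8 5 3 7)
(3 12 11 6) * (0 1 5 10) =(0 1 5 10)(3 12 11 6) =[1, 5, 2, 12, 4, 10, 3, 7, 8, 9, 0, 6, 11]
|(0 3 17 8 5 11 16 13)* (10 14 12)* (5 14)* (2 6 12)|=13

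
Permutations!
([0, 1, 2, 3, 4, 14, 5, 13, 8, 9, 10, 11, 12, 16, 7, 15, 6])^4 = (5 16 7)(6 13 14)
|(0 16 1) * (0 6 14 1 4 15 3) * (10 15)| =6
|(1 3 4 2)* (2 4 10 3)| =|(1 2)(3 10)| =2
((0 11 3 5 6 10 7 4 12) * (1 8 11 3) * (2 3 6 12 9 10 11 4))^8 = (0 7 1 5 9 6 2 8 12 10 11 3 4)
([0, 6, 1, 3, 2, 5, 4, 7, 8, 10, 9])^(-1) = [0, 2, 4, 3, 6, 5, 1, 7, 8, 10, 9]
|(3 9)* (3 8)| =|(3 9 8)| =3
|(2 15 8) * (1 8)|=4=|(1 8 2 15)|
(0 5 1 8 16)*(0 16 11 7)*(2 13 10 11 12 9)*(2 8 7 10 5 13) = (16)(0 13 5 1 7)(8 12 9)(10 11) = [13, 7, 2, 3, 4, 1, 6, 0, 12, 8, 11, 10, 9, 5, 14, 15, 16]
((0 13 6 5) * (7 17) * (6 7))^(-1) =(0 5 6 17 7 13)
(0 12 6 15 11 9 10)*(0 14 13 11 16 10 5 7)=(0 12 6 15 16 10 14 13 11 9 5 7)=[12, 1, 2, 3, 4, 7, 15, 0, 8, 5, 14, 9, 6, 11, 13, 16, 10]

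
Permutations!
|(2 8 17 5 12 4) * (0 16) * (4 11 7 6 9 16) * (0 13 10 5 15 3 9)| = 16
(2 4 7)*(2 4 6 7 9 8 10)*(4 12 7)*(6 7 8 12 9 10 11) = [0, 1, 7, 3, 10, 5, 4, 9, 11, 12, 2, 6, 8] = (2 7 9 12 8 11 6 4 10)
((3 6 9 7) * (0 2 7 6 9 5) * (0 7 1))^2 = (0 1 2)(3 6 7 9 5)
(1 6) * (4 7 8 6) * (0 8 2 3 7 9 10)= (0 8 6 1 4 9 10)(2 3 7)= [8, 4, 3, 7, 9, 5, 1, 2, 6, 10, 0]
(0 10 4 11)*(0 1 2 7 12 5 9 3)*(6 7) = (0 10 4 11 1 2 6 7 12 5 9 3) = [10, 2, 6, 0, 11, 9, 7, 12, 8, 3, 4, 1, 5]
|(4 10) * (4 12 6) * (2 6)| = 5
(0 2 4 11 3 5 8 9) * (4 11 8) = (0 2 11 3 5 4 8 9) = [2, 1, 11, 5, 8, 4, 6, 7, 9, 0, 10, 3]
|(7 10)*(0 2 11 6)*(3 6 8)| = |(0 2 11 8 3 6)(7 10)| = 6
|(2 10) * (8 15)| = |(2 10)(8 15)| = 2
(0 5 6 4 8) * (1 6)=(0 5 1 6 4 8)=[5, 6, 2, 3, 8, 1, 4, 7, 0]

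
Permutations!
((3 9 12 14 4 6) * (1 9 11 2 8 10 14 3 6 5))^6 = (1 8 9 10 12 14 3 4 11 5 2)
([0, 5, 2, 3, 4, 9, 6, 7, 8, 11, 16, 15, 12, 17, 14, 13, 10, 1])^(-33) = [0, 9, 2, 3, 4, 11, 6, 7, 8, 15, 16, 13, 12, 1, 14, 17, 10, 5]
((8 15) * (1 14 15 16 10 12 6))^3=((1 14 15 8 16 10 12 6))^3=(1 8 12 14 16 6 15 10)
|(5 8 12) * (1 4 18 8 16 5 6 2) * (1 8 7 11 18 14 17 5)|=|(1 4 14 17 5 16)(2 8 12 6)(7 11 18)|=12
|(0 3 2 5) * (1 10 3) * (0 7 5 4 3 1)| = |(1 10)(2 4 3)(5 7)| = 6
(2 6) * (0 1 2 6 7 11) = (0 1 2 7 11) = [1, 2, 7, 3, 4, 5, 6, 11, 8, 9, 10, 0]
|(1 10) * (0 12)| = 2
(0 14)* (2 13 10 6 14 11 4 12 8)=(0 11 4 12 8 2 13 10 6 14)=[11, 1, 13, 3, 12, 5, 14, 7, 2, 9, 6, 4, 8, 10, 0]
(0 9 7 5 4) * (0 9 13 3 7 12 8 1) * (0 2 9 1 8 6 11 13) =(1 2 9 12 6 11 13 3 7 5 4) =[0, 2, 9, 7, 1, 4, 11, 5, 8, 12, 10, 13, 6, 3]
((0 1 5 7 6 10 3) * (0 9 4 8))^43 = (0 7 3 8 5 10 4 1 6 9)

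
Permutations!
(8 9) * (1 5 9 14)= [0, 5, 2, 3, 4, 9, 6, 7, 14, 8, 10, 11, 12, 13, 1]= (1 5 9 8 14)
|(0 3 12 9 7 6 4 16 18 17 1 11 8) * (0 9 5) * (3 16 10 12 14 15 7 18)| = |(0 16 3 14 15 7 6 4 10 12 5)(1 11 8 9 18 17)| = 66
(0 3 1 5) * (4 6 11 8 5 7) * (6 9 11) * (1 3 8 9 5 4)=(0 8 4 5)(1 7)(9 11)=[8, 7, 2, 3, 5, 0, 6, 1, 4, 11, 10, 9]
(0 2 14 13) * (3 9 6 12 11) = (0 2 14 13)(3 9 6 12 11) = [2, 1, 14, 9, 4, 5, 12, 7, 8, 6, 10, 3, 11, 0, 13]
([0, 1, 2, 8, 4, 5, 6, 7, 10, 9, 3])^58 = (3 8 10)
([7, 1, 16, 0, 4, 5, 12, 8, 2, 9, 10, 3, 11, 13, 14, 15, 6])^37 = (0 7 8 2 16 6 12 11 3)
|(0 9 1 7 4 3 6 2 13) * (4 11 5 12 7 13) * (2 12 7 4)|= 12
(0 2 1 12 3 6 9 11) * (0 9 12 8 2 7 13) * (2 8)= [7, 2, 1, 6, 4, 5, 12, 13, 8, 11, 10, 9, 3, 0]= (0 7 13)(1 2)(3 6 12)(9 11)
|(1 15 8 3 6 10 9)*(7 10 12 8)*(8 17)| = 5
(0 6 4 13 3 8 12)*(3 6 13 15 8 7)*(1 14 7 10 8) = [13, 14, 2, 10, 15, 5, 4, 3, 12, 9, 8, 11, 0, 6, 7, 1] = (0 13 6 4 15 1 14 7 3 10 8 12)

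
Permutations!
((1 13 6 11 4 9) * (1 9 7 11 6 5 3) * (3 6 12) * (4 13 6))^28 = ((1 6 12 3)(4 7 11 13 5))^28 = (4 13 7 5 11)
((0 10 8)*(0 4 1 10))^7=(1 4 8 10)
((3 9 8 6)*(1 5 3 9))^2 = (1 3 5)(6 8 9)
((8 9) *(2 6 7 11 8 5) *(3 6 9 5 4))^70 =(2 8 7 3 9 5 11 6 4)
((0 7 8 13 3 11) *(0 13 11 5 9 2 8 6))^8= ((0 7 6)(2 8 11 13 3 5 9))^8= (0 6 7)(2 8 11 13 3 5 9)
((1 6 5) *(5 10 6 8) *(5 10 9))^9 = ((1 8 10 6 9 5))^9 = (1 6)(5 10)(8 9)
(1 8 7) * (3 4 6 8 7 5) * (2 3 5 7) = (1 2 3 4 6 8 7) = [0, 2, 3, 4, 6, 5, 8, 1, 7]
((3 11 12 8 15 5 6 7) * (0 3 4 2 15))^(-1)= ((0 3 11 12 8)(2 15 5 6 7 4))^(-1)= (0 8 12 11 3)(2 4 7 6 5 15)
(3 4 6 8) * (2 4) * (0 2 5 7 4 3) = [2, 1, 3, 5, 6, 7, 8, 4, 0] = (0 2 3 5 7 4 6 8)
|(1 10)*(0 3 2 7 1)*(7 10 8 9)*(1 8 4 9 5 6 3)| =11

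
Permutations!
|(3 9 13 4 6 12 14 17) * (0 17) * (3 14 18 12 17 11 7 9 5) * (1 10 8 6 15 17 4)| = 26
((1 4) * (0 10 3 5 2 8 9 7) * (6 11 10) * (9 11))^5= ((0 6 9 7)(1 4)(2 8 11 10 3 5))^5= (0 6 9 7)(1 4)(2 5 3 10 11 8)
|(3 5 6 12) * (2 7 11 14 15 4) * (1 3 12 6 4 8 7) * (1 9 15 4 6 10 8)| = |(1 3 5 6 10 8 7 11 14 4 2 9 15)| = 13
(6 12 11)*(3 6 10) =(3 6 12 11 10) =[0, 1, 2, 6, 4, 5, 12, 7, 8, 9, 3, 10, 11]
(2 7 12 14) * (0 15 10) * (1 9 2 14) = [15, 9, 7, 3, 4, 5, 6, 12, 8, 2, 0, 11, 1, 13, 14, 10] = (0 15 10)(1 9 2 7 12)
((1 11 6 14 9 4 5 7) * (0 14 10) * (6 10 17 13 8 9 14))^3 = ((0 6 17 13 8 9 4 5 7 1 11 10))^3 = (0 13 4 1)(5 11 6 8)(7 10 17 9)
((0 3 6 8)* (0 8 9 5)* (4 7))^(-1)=((0 3 6 9 5)(4 7))^(-1)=(0 5 9 6 3)(4 7)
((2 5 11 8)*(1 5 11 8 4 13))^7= (13)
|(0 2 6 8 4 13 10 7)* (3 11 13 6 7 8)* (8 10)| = 6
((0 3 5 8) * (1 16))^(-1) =(0 8 5 3)(1 16)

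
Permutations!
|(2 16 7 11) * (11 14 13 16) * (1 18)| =4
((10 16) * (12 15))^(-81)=(10 16)(12 15)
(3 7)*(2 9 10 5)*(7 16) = (2 9 10 5)(3 16 7) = [0, 1, 9, 16, 4, 2, 6, 3, 8, 10, 5, 11, 12, 13, 14, 15, 7]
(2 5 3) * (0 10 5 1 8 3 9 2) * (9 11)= [10, 8, 1, 0, 4, 11, 6, 7, 3, 2, 5, 9]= (0 10 5 11 9 2 1 8 3)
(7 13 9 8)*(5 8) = (5 8 7 13 9) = [0, 1, 2, 3, 4, 8, 6, 13, 7, 5, 10, 11, 12, 9]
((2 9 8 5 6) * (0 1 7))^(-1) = ((0 1 7)(2 9 8 5 6))^(-1) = (0 7 1)(2 6 5 8 9)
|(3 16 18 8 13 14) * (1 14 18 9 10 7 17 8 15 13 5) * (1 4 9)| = |(1 14 3 16)(4 9 10 7 17 8 5)(13 18 15)| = 84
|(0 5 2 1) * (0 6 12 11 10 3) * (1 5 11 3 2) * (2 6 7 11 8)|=11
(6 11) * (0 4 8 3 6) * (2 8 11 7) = (0 4 11)(2 8 3 6 7) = [4, 1, 8, 6, 11, 5, 7, 2, 3, 9, 10, 0]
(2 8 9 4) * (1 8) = (1 8 9 4 2) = [0, 8, 1, 3, 2, 5, 6, 7, 9, 4]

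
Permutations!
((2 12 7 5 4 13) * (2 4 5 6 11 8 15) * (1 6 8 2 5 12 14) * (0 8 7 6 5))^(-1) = ((0 8 15)(1 5 12 6 11 2 14)(4 13))^(-1) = (0 15 8)(1 14 2 11 6 12 5)(4 13)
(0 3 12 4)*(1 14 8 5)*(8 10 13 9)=(0 3 12 4)(1 14 10 13 9 8 5)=[3, 14, 2, 12, 0, 1, 6, 7, 5, 8, 13, 11, 4, 9, 10]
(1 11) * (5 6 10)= (1 11)(5 6 10)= [0, 11, 2, 3, 4, 6, 10, 7, 8, 9, 5, 1]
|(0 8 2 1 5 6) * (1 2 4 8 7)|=|(0 7 1 5 6)(4 8)|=10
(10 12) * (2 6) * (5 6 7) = (2 7 5 6)(10 12) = [0, 1, 7, 3, 4, 6, 2, 5, 8, 9, 12, 11, 10]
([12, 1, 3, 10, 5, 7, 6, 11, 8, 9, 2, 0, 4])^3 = (0 5)(4 11)(7 12)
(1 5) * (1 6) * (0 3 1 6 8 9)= (0 3 1 5 8 9)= [3, 5, 2, 1, 4, 8, 6, 7, 9, 0]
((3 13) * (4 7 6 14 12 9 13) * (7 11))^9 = (14)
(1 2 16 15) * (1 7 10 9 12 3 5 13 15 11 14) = (1 2 16 11 14)(3 5 13 15 7 10 9 12) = [0, 2, 16, 5, 4, 13, 6, 10, 8, 12, 9, 14, 3, 15, 1, 7, 11]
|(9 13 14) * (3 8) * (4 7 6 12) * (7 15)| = 30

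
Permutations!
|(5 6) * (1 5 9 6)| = 2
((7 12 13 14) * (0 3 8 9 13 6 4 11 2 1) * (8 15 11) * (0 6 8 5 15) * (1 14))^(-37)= ((0 3)(1 6 4 5 15 11 2 14 7 12 8 9 13))^(-37)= (0 3)(1 4 15 2 7 8 13 6 5 11 14 12 9)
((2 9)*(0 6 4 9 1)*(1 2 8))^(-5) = ((0 6 4 9 8 1))^(-5) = (0 6 4 9 8 1)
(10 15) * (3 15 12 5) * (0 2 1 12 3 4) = (0 2 1 12 5 4)(3 15 10) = [2, 12, 1, 15, 0, 4, 6, 7, 8, 9, 3, 11, 5, 13, 14, 10]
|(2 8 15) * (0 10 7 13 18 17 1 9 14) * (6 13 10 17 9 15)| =|(0 17 1 15 2 8 6 13 18 9 14)(7 10)| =22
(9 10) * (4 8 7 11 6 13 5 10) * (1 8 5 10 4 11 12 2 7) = (1 8)(2 7 12)(4 5)(6 13 10 9 11) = [0, 8, 7, 3, 5, 4, 13, 12, 1, 11, 9, 6, 2, 10]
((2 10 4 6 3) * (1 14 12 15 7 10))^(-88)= ((1 14 12 15 7 10 4 6 3 2))^(-88)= (1 12 7 4 3)(2 14 15 10 6)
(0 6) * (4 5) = [6, 1, 2, 3, 5, 4, 0] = (0 6)(4 5)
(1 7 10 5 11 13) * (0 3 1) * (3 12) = [12, 7, 2, 1, 4, 11, 6, 10, 8, 9, 5, 13, 3, 0] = (0 12 3 1 7 10 5 11 13)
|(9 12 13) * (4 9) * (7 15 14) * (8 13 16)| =6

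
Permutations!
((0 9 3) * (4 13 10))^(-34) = ((0 9 3)(4 13 10))^(-34) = (0 3 9)(4 10 13)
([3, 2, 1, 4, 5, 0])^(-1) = (0 5 4 3)(1 2)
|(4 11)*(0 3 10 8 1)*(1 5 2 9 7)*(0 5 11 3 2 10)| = 11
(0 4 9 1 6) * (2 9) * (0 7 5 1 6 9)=[4, 9, 0, 3, 2, 1, 7, 5, 8, 6]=(0 4 2)(1 9 6 7 5)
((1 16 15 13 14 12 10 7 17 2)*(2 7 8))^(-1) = (1 2 8 10 12 14 13 15 16)(7 17)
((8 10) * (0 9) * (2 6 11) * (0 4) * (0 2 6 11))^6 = (11)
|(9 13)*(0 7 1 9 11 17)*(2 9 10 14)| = |(0 7 1 10 14 2 9 13 11 17)| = 10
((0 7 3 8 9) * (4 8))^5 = ((0 7 3 4 8 9))^5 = (0 9 8 4 3 7)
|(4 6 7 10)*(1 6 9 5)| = |(1 6 7 10 4 9 5)| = 7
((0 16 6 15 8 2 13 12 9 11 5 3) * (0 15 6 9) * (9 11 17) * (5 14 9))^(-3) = (0 2 3 9 16 13 15 17 11 12 8 5 14)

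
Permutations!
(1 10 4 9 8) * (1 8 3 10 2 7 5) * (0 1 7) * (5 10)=(0 1 2)(3 5 7 10 4 9)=[1, 2, 0, 5, 9, 7, 6, 10, 8, 3, 4]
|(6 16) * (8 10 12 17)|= 4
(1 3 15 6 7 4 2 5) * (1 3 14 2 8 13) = (1 14 2 5 3 15 6 7 4 8 13) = [0, 14, 5, 15, 8, 3, 7, 4, 13, 9, 10, 11, 12, 1, 2, 6]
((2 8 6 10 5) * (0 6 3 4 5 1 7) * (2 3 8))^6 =(0 6 10 1 7)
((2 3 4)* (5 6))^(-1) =(2 4 3)(5 6)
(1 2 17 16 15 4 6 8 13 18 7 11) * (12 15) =(1 2 17 16 12 15 4 6 8 13 18 7 11) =[0, 2, 17, 3, 6, 5, 8, 11, 13, 9, 10, 1, 15, 18, 14, 4, 12, 16, 7]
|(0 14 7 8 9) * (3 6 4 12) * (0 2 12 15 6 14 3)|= 24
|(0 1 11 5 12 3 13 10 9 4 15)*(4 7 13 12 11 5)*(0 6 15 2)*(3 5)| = 8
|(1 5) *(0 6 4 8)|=4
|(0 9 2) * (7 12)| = 6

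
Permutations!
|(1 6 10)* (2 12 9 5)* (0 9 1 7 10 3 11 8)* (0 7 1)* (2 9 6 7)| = |(0 6 3 11 8 2 12)(1 7 10)(5 9)| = 42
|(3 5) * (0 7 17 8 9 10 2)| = |(0 7 17 8 9 10 2)(3 5)| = 14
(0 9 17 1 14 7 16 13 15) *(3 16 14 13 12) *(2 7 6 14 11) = (0 9 17 1 13 15)(2 7 11)(3 16 12)(6 14) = [9, 13, 7, 16, 4, 5, 14, 11, 8, 17, 10, 2, 3, 15, 6, 0, 12, 1]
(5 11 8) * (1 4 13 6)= (1 4 13 6)(5 11 8)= [0, 4, 2, 3, 13, 11, 1, 7, 5, 9, 10, 8, 12, 6]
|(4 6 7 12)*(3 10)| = |(3 10)(4 6 7 12)| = 4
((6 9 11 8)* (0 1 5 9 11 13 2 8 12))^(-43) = (0 6 13 1 11 2 5 12 8 9)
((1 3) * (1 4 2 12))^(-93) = (1 4 12 3 2)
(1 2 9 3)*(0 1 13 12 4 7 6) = (0 1 2 9 3 13 12 4 7 6) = [1, 2, 9, 13, 7, 5, 0, 6, 8, 3, 10, 11, 4, 12]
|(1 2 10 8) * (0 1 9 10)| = 3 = |(0 1 2)(8 9 10)|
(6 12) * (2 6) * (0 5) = [5, 1, 6, 3, 4, 0, 12, 7, 8, 9, 10, 11, 2] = (0 5)(2 6 12)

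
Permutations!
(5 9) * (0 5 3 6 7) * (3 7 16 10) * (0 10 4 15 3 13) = (0 5 9 7 10 13)(3 6 16 4 15) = [5, 1, 2, 6, 15, 9, 16, 10, 8, 7, 13, 11, 12, 0, 14, 3, 4]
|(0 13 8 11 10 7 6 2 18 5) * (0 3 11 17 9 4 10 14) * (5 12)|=|(0 13 8 17 9 4 10 7 6 2 18 12 5 3 11 14)|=16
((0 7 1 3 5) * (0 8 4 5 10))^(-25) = (10)(4 8 5)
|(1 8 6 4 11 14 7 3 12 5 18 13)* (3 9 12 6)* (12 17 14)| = 20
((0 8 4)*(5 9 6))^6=((0 8 4)(5 9 6))^6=(9)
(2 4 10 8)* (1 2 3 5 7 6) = (1 2 4 10 8 3 5 7 6) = [0, 2, 4, 5, 10, 7, 1, 6, 3, 9, 8]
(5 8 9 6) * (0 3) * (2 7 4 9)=(0 3)(2 7 4 9 6 5 8)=[3, 1, 7, 0, 9, 8, 5, 4, 2, 6]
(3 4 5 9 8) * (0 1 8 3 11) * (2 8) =(0 1 2 8 11)(3 4 5 9) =[1, 2, 8, 4, 5, 9, 6, 7, 11, 3, 10, 0]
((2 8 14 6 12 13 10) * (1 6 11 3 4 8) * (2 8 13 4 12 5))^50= ((1 6 5 2)(3 12 4 13 10 8 14 11))^50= (1 5)(2 6)(3 4 10 14)(8 11 12 13)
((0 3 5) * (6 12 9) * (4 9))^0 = (12) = ((0 3 5)(4 9 6 12))^0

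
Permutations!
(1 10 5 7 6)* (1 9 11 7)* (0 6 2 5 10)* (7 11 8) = (11)(0 6 9 8 7 2 5 1) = [6, 0, 5, 3, 4, 1, 9, 2, 7, 8, 10, 11]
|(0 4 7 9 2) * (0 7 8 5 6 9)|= |(0 4 8 5 6 9 2 7)|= 8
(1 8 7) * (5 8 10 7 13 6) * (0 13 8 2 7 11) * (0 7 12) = (0 13 6 5 2 12)(1 10 11 7) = [13, 10, 12, 3, 4, 2, 5, 1, 8, 9, 11, 7, 0, 6]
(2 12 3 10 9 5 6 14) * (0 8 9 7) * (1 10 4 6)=[8, 10, 12, 4, 6, 1, 14, 0, 9, 5, 7, 11, 3, 13, 2]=(0 8 9 5 1 10 7)(2 12 3 4 6 14)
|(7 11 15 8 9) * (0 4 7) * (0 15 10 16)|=6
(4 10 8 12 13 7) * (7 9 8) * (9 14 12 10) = [0, 1, 2, 3, 9, 5, 6, 4, 10, 8, 7, 11, 13, 14, 12] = (4 9 8 10 7)(12 13 14)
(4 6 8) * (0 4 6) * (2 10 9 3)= (0 4)(2 10 9 3)(6 8)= [4, 1, 10, 2, 0, 5, 8, 7, 6, 3, 9]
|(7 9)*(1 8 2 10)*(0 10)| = 10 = |(0 10 1 8 2)(7 9)|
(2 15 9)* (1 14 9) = (1 14 9 2 15) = [0, 14, 15, 3, 4, 5, 6, 7, 8, 2, 10, 11, 12, 13, 9, 1]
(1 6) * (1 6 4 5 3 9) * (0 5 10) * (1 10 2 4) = [5, 1, 4, 9, 2, 3, 6, 7, 8, 10, 0] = (0 5 3 9 10)(2 4)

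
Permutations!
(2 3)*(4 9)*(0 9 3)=(0 9 4 3 2)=[9, 1, 0, 2, 3, 5, 6, 7, 8, 4]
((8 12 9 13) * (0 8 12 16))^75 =(16)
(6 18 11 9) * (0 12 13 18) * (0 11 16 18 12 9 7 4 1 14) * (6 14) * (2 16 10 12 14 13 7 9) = [2, 6, 16, 3, 1, 5, 11, 4, 8, 13, 12, 9, 7, 14, 0, 15, 18, 17, 10] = (0 2 16 18 10 12 7 4 1 6 11 9 13 14)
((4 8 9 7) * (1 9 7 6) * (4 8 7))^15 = (9)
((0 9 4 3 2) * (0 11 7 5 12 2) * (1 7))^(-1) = ((0 9 4 3)(1 7 5 12 2 11))^(-1) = (0 3 4 9)(1 11 2 12 5 7)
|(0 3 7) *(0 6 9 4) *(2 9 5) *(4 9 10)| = 8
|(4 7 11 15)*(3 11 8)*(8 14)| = |(3 11 15 4 7 14 8)| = 7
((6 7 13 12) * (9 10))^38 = (6 13)(7 12)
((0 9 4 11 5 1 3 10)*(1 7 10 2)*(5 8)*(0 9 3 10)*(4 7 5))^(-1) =((0 3 2 1 10 9 7)(4 11 8))^(-1) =(0 7 9 10 1 2 3)(4 8 11)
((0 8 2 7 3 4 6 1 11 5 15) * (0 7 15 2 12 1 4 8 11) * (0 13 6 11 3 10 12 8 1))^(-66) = ((0 3 1 13 6 4 11 5 2 15 7 10 12))^(-66) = (0 12 10 7 15 2 5 11 4 6 13 1 3)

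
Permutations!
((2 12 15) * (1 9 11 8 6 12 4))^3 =((1 9 11 8 6 12 15 2 4))^3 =(1 8 15)(2 9 6)(4 11 12)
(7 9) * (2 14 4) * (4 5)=(2 14 5 4)(7 9)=[0, 1, 14, 3, 2, 4, 6, 9, 8, 7, 10, 11, 12, 13, 5]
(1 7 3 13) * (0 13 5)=(0 13 1 7 3 5)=[13, 7, 2, 5, 4, 0, 6, 3, 8, 9, 10, 11, 12, 1]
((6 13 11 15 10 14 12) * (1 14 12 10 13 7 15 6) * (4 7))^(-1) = ((1 14 10 12)(4 7 15 13 11 6))^(-1) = (1 12 10 14)(4 6 11 13 15 7)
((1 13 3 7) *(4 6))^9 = (1 13 3 7)(4 6)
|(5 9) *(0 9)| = 3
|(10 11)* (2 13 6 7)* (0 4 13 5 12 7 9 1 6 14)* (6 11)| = |(0 4 13 14)(1 11 10 6 9)(2 5 12 7)| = 20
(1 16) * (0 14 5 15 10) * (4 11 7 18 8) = (0 14 5 15 10)(1 16)(4 11 7 18 8) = [14, 16, 2, 3, 11, 15, 6, 18, 4, 9, 0, 7, 12, 13, 5, 10, 1, 17, 8]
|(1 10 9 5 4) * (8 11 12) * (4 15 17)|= 21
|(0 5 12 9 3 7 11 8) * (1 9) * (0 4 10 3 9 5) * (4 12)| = 9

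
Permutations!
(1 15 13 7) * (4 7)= (1 15 13 4 7)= [0, 15, 2, 3, 7, 5, 6, 1, 8, 9, 10, 11, 12, 4, 14, 13]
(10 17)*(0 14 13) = [14, 1, 2, 3, 4, 5, 6, 7, 8, 9, 17, 11, 12, 0, 13, 15, 16, 10] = (0 14 13)(10 17)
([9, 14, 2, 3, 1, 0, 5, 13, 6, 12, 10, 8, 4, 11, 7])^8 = (0 11 1)(4 5 13)(6 7 12)(8 14 9)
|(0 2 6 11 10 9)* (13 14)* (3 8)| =6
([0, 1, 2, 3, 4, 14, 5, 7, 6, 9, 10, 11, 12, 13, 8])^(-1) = (5 6 8 14)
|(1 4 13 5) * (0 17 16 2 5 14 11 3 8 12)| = |(0 17 16 2 5 1 4 13 14 11 3 8 12)| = 13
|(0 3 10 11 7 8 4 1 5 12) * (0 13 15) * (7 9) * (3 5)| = 40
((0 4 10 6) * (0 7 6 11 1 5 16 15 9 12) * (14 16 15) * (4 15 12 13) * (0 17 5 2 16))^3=((0 15 9 13 4 10 11 1 2 16 14)(5 12 17)(6 7))^3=(17)(0 13 11 16 15 4 1 14 9 10 2)(6 7)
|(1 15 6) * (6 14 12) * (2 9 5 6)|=8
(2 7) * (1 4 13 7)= [0, 4, 1, 3, 13, 5, 6, 2, 8, 9, 10, 11, 12, 7]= (1 4 13 7 2)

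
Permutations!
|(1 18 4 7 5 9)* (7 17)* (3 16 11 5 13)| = 11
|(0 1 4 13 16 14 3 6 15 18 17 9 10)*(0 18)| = |(0 1 4 13 16 14 3 6 15)(9 10 18 17)| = 36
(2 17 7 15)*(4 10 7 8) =(2 17 8 4 10 7 15) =[0, 1, 17, 3, 10, 5, 6, 15, 4, 9, 7, 11, 12, 13, 14, 2, 16, 8]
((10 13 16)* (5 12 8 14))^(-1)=((5 12 8 14)(10 13 16))^(-1)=(5 14 8 12)(10 16 13)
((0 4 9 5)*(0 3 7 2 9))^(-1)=(0 4)(2 7 3 5 9)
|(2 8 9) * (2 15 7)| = 5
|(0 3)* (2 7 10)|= |(0 3)(2 7 10)|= 6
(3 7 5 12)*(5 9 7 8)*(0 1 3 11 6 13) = (0 1 3 8 5 12 11 6 13)(7 9) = [1, 3, 2, 8, 4, 12, 13, 9, 5, 7, 10, 6, 11, 0]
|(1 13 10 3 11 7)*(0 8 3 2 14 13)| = 12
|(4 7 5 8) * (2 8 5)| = 4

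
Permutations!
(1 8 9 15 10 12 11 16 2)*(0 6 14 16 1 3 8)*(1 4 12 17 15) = (0 6 14 16 2 3 8 9 1)(4 12 11)(10 17 15) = [6, 0, 3, 8, 12, 5, 14, 7, 9, 1, 17, 4, 11, 13, 16, 10, 2, 15]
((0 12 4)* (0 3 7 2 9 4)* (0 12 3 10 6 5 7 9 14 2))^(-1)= (0 7 5 6 10 4 9 3)(2 14)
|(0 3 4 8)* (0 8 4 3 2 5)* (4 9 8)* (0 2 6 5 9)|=|(0 6 5 2 9 8 4)|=7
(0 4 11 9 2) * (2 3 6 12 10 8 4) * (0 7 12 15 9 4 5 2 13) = [13, 1, 7, 6, 11, 2, 15, 12, 5, 3, 8, 4, 10, 0, 14, 9] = (0 13)(2 7 12 10 8 5)(3 6 15 9)(4 11)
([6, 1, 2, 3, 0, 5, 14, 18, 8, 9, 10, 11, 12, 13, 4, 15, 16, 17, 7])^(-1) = (0 4 14 6)(7 18)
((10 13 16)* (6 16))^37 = ((6 16 10 13))^37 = (6 16 10 13)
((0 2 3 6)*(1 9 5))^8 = ((0 2 3 6)(1 9 5))^8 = (1 5 9)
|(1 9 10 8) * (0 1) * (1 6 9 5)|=10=|(0 6 9 10 8)(1 5)|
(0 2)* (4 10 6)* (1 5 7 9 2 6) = (0 6 4 10 1 5 7 9 2) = [6, 5, 0, 3, 10, 7, 4, 9, 8, 2, 1]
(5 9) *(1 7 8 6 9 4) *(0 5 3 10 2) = (0 5 4 1 7 8 6 9 3 10 2) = [5, 7, 0, 10, 1, 4, 9, 8, 6, 3, 2]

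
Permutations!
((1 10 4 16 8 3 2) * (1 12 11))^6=((1 10 4 16 8 3 2 12 11))^6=(1 2 16)(3 4 11)(8 10 12)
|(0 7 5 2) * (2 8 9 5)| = |(0 7 2)(5 8 9)| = 3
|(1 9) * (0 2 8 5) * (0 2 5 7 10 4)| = |(0 5 2 8 7 10 4)(1 9)| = 14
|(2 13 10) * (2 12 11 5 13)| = 5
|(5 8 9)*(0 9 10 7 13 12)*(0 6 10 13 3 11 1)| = 12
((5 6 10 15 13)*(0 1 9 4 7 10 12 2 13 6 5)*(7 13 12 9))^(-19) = (0 13 4 9 6 15 10 7 1)(2 12)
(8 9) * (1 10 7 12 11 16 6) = (1 10 7 12 11 16 6)(8 9) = [0, 10, 2, 3, 4, 5, 1, 12, 9, 8, 7, 16, 11, 13, 14, 15, 6]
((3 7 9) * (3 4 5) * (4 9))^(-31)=((9)(3 7 4 5))^(-31)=(9)(3 7 4 5)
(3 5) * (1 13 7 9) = (1 13 7 9)(3 5) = [0, 13, 2, 5, 4, 3, 6, 9, 8, 1, 10, 11, 12, 7]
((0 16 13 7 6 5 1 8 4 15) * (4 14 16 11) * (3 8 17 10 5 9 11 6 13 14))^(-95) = (0 6 9 11 4 15)(1 17 10 5)(3 8)(7 13)(14 16)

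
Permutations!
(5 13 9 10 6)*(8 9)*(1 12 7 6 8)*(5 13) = [0, 12, 2, 3, 4, 5, 13, 6, 9, 10, 8, 11, 7, 1] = (1 12 7 6 13)(8 9 10)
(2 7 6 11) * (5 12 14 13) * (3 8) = (2 7 6 11)(3 8)(5 12 14 13) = [0, 1, 7, 8, 4, 12, 11, 6, 3, 9, 10, 2, 14, 5, 13]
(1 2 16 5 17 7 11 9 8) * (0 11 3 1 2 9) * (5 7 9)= (0 11)(1 5 17 9 8 2 16 7 3)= [11, 5, 16, 1, 4, 17, 6, 3, 2, 8, 10, 0, 12, 13, 14, 15, 7, 9]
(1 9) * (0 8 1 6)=(0 8 1 9 6)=[8, 9, 2, 3, 4, 5, 0, 7, 1, 6]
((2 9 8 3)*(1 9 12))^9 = ((1 9 8 3 2 12))^9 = (1 3)(2 9)(8 12)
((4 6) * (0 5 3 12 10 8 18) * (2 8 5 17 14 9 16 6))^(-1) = ((0 17 14 9 16 6 4 2 8 18)(3 12 10 5))^(-1) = (0 18 8 2 4 6 16 9 14 17)(3 5 10 12)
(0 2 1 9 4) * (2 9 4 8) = [9, 4, 1, 3, 0, 5, 6, 7, 2, 8] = (0 9 8 2 1 4)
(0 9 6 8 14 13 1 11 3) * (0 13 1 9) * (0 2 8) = (0 2 8 14 1 11 3 13 9 6) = [2, 11, 8, 13, 4, 5, 0, 7, 14, 6, 10, 3, 12, 9, 1]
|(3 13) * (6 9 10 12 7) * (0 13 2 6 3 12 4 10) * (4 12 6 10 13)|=|(0 4 13 6 9)(2 10 12 7 3)|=5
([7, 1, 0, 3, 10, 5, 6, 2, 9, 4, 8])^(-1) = (0 2 7)(4 9 8 10)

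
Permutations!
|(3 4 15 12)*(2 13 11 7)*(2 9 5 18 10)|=8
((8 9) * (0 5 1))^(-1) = ((0 5 1)(8 9))^(-1) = (0 1 5)(8 9)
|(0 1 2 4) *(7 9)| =4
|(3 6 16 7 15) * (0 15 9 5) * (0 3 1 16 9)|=|(0 15 1 16 7)(3 6 9 5)|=20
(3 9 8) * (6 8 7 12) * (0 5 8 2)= (0 5 8 3 9 7 12 6 2)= [5, 1, 0, 9, 4, 8, 2, 12, 3, 7, 10, 11, 6]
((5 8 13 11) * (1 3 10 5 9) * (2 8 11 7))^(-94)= (1 10 11)(2 13)(3 5 9)(7 8)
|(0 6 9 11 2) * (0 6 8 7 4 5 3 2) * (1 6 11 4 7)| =|(0 8 1 6 9 4 5 3 2 11)| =10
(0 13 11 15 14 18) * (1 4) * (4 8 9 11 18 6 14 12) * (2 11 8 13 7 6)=(0 7 6 14 2 11 15 12 4 1 13 18)(8 9)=[7, 13, 11, 3, 1, 5, 14, 6, 9, 8, 10, 15, 4, 18, 2, 12, 16, 17, 0]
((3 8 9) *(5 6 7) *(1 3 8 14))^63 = ((1 3 14)(5 6 7)(8 9))^63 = (14)(8 9)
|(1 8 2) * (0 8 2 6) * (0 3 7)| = 10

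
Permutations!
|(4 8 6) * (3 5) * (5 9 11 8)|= 7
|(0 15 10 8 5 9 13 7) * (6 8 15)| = |(0 6 8 5 9 13 7)(10 15)| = 14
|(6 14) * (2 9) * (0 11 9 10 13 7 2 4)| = 4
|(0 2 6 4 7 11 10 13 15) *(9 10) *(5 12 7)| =|(0 2 6 4 5 12 7 11 9 10 13 15)| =12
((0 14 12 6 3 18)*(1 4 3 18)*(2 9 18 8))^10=(0 12 8 9)(1 4 3)(2 18 14 6)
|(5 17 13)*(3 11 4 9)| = |(3 11 4 9)(5 17 13)| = 12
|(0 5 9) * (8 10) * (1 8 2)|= |(0 5 9)(1 8 10 2)|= 12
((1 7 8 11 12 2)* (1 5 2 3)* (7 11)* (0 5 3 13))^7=(0 13 12 11 1 3 2 5)(7 8)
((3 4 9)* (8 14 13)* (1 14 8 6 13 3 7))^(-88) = (1 3 9)(4 7 14)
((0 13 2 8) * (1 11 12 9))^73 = (0 13 2 8)(1 11 12 9)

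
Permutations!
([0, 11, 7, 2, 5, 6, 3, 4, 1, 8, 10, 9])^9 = [0, 11, 5, 4, 3, 2, 7, 6, 1, 8, 10, 9]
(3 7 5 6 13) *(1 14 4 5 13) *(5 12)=(1 14 4 12 5 6)(3 7 13)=[0, 14, 2, 7, 12, 6, 1, 13, 8, 9, 10, 11, 5, 3, 4]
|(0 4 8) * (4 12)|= 4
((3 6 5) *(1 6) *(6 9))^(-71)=(1 3 5 6 9)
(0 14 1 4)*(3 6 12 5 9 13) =[14, 4, 2, 6, 0, 9, 12, 7, 8, 13, 10, 11, 5, 3, 1] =(0 14 1 4)(3 6 12 5 9 13)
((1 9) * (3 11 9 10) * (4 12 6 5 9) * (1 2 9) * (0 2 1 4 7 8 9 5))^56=(0 5 12)(2 4 6)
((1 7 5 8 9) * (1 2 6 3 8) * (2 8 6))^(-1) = (1 5 7)(3 6)(8 9)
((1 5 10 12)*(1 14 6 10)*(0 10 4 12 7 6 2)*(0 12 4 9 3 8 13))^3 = ((0 10 7 6 9 3 8 13)(1 5)(2 12 14))^3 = (14)(0 6 8 10 9 13 7 3)(1 5)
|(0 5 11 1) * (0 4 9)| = 6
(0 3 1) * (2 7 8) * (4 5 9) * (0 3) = (1 3)(2 7 8)(4 5 9) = [0, 3, 7, 1, 5, 9, 6, 8, 2, 4]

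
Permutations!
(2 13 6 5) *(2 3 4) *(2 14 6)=(2 13)(3 4 14 6 5)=[0, 1, 13, 4, 14, 3, 5, 7, 8, 9, 10, 11, 12, 2, 6]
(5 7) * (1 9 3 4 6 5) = (1 9 3 4 6 5 7) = [0, 9, 2, 4, 6, 7, 5, 1, 8, 3]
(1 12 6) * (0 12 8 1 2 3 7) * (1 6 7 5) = (0 12 7)(1 8 6 2 3 5) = [12, 8, 3, 5, 4, 1, 2, 0, 6, 9, 10, 11, 7]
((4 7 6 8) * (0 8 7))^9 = (8)(6 7)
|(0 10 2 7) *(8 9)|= |(0 10 2 7)(8 9)|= 4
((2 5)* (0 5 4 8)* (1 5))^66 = (8) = ((0 1 5 2 4 8))^66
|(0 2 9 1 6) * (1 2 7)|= |(0 7 1 6)(2 9)|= 4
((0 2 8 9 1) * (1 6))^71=(0 1 6 9 8 2)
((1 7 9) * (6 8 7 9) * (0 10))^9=(0 10)(1 9)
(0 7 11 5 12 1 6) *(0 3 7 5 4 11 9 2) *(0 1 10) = (0 5 12 10)(1 6 3 7 9 2)(4 11) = [5, 6, 1, 7, 11, 12, 3, 9, 8, 2, 0, 4, 10]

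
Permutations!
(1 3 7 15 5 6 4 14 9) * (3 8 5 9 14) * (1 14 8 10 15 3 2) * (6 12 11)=(1 10 15 9 14 8 5 12 11 6 4 2)(3 7)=[0, 10, 1, 7, 2, 12, 4, 3, 5, 14, 15, 6, 11, 13, 8, 9]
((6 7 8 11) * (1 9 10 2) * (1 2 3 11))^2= ((1 9 10 3 11 6 7 8))^2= (1 10 11 7)(3 6 8 9)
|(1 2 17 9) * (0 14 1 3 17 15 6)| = |(0 14 1 2 15 6)(3 17 9)| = 6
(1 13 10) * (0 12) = (0 12)(1 13 10) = [12, 13, 2, 3, 4, 5, 6, 7, 8, 9, 1, 11, 0, 10]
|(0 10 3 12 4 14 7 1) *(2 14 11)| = 10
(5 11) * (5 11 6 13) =(5 6 13) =[0, 1, 2, 3, 4, 6, 13, 7, 8, 9, 10, 11, 12, 5]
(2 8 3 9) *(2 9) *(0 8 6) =(9)(0 8 3 2 6) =[8, 1, 6, 2, 4, 5, 0, 7, 3, 9]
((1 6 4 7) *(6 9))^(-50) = (9)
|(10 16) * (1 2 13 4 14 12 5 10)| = |(1 2 13 4 14 12 5 10 16)| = 9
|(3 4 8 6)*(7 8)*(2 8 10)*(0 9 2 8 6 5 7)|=12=|(0 9 2 6 3 4)(5 7 10 8)|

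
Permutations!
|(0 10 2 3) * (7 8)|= 4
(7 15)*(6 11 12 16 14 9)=(6 11 12 16 14 9)(7 15)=[0, 1, 2, 3, 4, 5, 11, 15, 8, 6, 10, 12, 16, 13, 9, 7, 14]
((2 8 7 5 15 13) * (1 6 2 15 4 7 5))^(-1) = ((1 6 2 8 5 4 7)(13 15))^(-1) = (1 7 4 5 8 2 6)(13 15)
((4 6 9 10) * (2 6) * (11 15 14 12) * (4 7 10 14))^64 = (15)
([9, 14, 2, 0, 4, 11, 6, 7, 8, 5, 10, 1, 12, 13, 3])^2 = (0 5 1 3 9 11 14)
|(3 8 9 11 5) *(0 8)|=6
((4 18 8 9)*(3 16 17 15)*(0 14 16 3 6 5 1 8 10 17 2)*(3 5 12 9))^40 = (18)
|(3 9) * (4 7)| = 2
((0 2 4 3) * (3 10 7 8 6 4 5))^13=(0 2 5 3)(4 8 10 6 7)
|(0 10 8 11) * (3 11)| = |(0 10 8 3 11)| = 5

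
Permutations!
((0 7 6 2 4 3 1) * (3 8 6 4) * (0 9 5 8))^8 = (0 4 7)(1 9 5 8 6 2 3)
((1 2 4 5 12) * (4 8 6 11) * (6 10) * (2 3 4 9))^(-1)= ((1 3 4 5 12)(2 8 10 6 11 9))^(-1)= (1 12 5 4 3)(2 9 11 6 10 8)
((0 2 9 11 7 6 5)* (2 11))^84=((0 11 7 6 5)(2 9))^84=(0 5 6 7 11)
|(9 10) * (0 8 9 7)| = 5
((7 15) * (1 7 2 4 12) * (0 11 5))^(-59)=(0 11 5)(1 7 15 2 4 12)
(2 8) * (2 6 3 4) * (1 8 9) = (1 8 6 3 4 2 9) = [0, 8, 9, 4, 2, 5, 3, 7, 6, 1]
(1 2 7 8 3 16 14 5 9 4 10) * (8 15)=(1 2 7 15 8 3 16 14 5 9 4 10)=[0, 2, 7, 16, 10, 9, 6, 15, 3, 4, 1, 11, 12, 13, 5, 8, 14]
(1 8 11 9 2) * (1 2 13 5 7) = (1 8 11 9 13 5 7) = [0, 8, 2, 3, 4, 7, 6, 1, 11, 13, 10, 9, 12, 5]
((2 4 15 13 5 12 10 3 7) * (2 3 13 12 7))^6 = ((2 4 15 12 10 13 5 7 3))^6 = (2 5 12)(3 13 15)(4 7 10)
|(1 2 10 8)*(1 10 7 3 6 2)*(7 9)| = |(2 9 7 3 6)(8 10)| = 10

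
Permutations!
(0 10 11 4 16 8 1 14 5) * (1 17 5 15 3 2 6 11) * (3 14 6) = (0 10 1 6 11 4 16 8 17 5)(2 3)(14 15) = [10, 6, 3, 2, 16, 0, 11, 7, 17, 9, 1, 4, 12, 13, 15, 14, 8, 5]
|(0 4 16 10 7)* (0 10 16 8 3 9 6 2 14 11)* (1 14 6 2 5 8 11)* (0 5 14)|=|(16)(0 4 11 5 8 3 9 2 6 14 1)(7 10)|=22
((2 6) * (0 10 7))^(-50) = ((0 10 7)(2 6))^(-50) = (0 10 7)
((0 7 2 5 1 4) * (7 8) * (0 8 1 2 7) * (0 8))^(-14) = (8)(0 1 4)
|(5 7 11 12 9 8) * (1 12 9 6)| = 15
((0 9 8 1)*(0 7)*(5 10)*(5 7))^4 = (0 5 9 10 8 7 1)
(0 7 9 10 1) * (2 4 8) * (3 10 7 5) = (0 5 3 10 1)(2 4 8)(7 9) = [5, 0, 4, 10, 8, 3, 6, 9, 2, 7, 1]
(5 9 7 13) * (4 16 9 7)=(4 16 9)(5 7 13)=[0, 1, 2, 3, 16, 7, 6, 13, 8, 4, 10, 11, 12, 5, 14, 15, 9]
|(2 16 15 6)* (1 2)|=5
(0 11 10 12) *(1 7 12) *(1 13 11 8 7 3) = (0 8 7 12)(1 3)(10 13 11) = [8, 3, 2, 1, 4, 5, 6, 12, 7, 9, 13, 10, 0, 11]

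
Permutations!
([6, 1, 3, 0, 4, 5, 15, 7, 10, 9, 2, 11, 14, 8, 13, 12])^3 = (0 12 8 3 15 13 2 6 14 10)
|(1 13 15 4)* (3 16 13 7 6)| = 8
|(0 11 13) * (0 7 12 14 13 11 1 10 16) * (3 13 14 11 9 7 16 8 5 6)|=36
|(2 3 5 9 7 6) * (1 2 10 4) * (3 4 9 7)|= 6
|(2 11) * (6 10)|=|(2 11)(6 10)|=2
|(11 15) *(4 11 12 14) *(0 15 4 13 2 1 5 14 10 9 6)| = 30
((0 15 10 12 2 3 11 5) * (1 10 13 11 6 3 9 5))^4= ((0 15 13 11 1 10 12 2 9 5)(3 6))^4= (0 1 9 13 12)(2 15 10 5 11)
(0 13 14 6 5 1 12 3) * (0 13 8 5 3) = (0 8 5 1 12)(3 13 14 6) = [8, 12, 2, 13, 4, 1, 3, 7, 5, 9, 10, 11, 0, 14, 6]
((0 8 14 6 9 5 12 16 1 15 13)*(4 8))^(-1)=((0 4 8 14 6 9 5 12 16 1 15 13))^(-1)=(0 13 15 1 16 12 5 9 6 14 8 4)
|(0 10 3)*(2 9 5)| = 3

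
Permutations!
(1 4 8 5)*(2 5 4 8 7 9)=[0, 8, 5, 3, 7, 1, 6, 9, 4, 2]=(1 8 4 7 9 2 5)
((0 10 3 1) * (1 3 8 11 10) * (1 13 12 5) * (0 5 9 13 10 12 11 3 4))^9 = ((0 10 8 3 4)(1 5)(9 13 11 12))^9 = (0 4 3 8 10)(1 5)(9 13 11 12)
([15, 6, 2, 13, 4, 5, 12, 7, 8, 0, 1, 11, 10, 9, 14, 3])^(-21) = (0 9 13 3 15)(1 10 12 6)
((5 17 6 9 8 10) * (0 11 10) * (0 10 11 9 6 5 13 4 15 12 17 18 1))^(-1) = ((0 9 8 10 13 4 15 12 17 5 18 1))^(-1) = (0 1 18 5 17 12 15 4 13 10 8 9)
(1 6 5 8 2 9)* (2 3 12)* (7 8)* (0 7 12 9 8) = (0 7)(1 6 5 12 2 8 3 9) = [7, 6, 8, 9, 4, 12, 5, 0, 3, 1, 10, 11, 2]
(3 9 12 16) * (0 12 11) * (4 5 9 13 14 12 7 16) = (0 7 16 3 13 14 12 4 5 9 11) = [7, 1, 2, 13, 5, 9, 6, 16, 8, 11, 10, 0, 4, 14, 12, 15, 3]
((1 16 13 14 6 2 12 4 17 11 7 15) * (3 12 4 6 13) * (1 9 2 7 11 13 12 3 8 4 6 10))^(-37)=(1 10 12 14 13 17 4 8 16)(2 15 6 9 7)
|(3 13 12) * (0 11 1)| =3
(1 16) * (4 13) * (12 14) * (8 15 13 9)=(1 16)(4 9 8 15 13)(12 14)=[0, 16, 2, 3, 9, 5, 6, 7, 15, 8, 10, 11, 14, 4, 12, 13, 1]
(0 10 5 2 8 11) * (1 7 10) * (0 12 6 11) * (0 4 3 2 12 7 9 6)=[1, 9, 8, 2, 3, 12, 11, 10, 4, 6, 5, 7, 0]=(0 1 9 6 11 7 10 5 12)(2 8 4 3)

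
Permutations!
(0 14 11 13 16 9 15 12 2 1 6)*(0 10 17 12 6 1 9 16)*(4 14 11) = (0 11 13)(2 9 15 6 10 17 12)(4 14) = [11, 1, 9, 3, 14, 5, 10, 7, 8, 15, 17, 13, 2, 0, 4, 6, 16, 12]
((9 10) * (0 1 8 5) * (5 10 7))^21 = ((0 1 8 10 9 7 5))^21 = (10)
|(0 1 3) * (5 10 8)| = 3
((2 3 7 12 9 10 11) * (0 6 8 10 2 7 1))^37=(0 11 2 6 7 3 8 12 1 10 9)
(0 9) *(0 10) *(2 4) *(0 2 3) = (0 9 10 2 4 3) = [9, 1, 4, 0, 3, 5, 6, 7, 8, 10, 2]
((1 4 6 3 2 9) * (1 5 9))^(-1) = ((1 4 6 3 2)(5 9))^(-1) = (1 2 3 6 4)(5 9)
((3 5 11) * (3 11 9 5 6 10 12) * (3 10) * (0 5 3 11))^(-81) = (0 3)(5 6)(9 11)(10 12)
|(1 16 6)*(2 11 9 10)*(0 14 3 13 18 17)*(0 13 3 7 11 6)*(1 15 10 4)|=24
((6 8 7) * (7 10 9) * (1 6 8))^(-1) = (1 6)(7 9 10 8)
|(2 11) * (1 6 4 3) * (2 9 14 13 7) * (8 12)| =|(1 6 4 3)(2 11 9 14 13 7)(8 12)| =12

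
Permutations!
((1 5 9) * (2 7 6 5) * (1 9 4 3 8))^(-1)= ((9)(1 2 7 6 5 4 3 8))^(-1)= (9)(1 8 3 4 5 6 7 2)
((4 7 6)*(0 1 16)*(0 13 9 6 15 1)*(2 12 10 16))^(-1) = ((1 2 12 10 16 13 9 6 4 7 15))^(-1) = (1 15 7 4 6 9 13 16 10 12 2)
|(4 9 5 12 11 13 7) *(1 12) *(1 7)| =|(1 12 11 13)(4 9 5 7)| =4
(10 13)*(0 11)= [11, 1, 2, 3, 4, 5, 6, 7, 8, 9, 13, 0, 12, 10]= (0 11)(10 13)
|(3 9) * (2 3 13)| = 4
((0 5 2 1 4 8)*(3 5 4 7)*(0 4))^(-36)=(8)(1 2 5 3 7)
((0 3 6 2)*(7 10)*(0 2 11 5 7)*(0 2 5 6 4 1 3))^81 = ((1 3 4)(2 5 7 10)(6 11))^81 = (2 5 7 10)(6 11)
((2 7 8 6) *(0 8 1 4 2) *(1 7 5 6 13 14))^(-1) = (0 6 5 2 4 1 14 13 8)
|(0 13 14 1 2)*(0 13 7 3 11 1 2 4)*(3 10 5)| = |(0 7 10 5 3 11 1 4)(2 13 14)| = 24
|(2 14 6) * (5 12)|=|(2 14 6)(5 12)|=6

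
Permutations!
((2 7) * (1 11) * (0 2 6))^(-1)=(0 6 7 2)(1 11)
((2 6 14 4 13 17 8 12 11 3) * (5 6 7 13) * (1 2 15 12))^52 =(1 17 7)(2 8 13)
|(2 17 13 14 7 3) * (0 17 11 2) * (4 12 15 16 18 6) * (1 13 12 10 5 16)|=|(0 17 12 15 1 13 14 7 3)(2 11)(4 10 5 16 18 6)|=18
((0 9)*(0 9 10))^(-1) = (0 10)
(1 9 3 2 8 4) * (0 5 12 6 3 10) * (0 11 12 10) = (0 5 10 11 12 6 3 2 8 4 1 9) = [5, 9, 8, 2, 1, 10, 3, 7, 4, 0, 11, 12, 6]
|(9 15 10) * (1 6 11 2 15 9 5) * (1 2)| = 12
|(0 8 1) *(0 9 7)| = |(0 8 1 9 7)| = 5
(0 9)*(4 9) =(0 4 9) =[4, 1, 2, 3, 9, 5, 6, 7, 8, 0]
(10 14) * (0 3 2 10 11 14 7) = (0 3 2 10 7)(11 14) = [3, 1, 10, 2, 4, 5, 6, 0, 8, 9, 7, 14, 12, 13, 11]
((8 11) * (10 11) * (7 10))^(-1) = ((7 10 11 8))^(-1) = (7 8 11 10)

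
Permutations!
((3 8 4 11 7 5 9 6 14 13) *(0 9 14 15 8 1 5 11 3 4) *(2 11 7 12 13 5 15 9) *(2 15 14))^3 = ((0 15 8)(1 14 5 2 11 12 13 4 3)(6 9))^3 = (15)(1 2 13)(3 5 12)(4 14 11)(6 9)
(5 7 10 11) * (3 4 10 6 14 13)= (3 4 10 11 5 7 6 14 13)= [0, 1, 2, 4, 10, 7, 14, 6, 8, 9, 11, 5, 12, 3, 13]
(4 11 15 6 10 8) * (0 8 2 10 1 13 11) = (0 8 4)(1 13 11 15 6)(2 10) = [8, 13, 10, 3, 0, 5, 1, 7, 4, 9, 2, 15, 12, 11, 14, 6]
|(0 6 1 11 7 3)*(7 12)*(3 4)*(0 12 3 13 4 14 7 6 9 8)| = 30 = |(0 9 8)(1 11 3 12 6)(4 13)(7 14)|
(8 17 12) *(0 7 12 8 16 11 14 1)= (0 7 12 16 11 14 1)(8 17)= [7, 0, 2, 3, 4, 5, 6, 12, 17, 9, 10, 14, 16, 13, 1, 15, 11, 8]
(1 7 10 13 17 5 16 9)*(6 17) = (1 7 10 13 6 17 5 16 9) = [0, 7, 2, 3, 4, 16, 17, 10, 8, 1, 13, 11, 12, 6, 14, 15, 9, 5]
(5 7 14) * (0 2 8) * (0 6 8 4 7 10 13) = [2, 1, 4, 3, 7, 10, 8, 14, 6, 9, 13, 11, 12, 0, 5] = (0 2 4 7 14 5 10 13)(6 8)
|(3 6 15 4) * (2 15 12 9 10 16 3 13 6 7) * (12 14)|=12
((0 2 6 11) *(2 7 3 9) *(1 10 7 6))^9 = ((0 6 11)(1 10 7 3 9 2))^9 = (11)(1 3)(2 7)(9 10)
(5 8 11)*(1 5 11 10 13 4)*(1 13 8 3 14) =(1 5 3 14)(4 13)(8 10) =[0, 5, 2, 14, 13, 3, 6, 7, 10, 9, 8, 11, 12, 4, 1]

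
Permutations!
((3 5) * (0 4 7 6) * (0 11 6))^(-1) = (0 7 4)(3 5)(6 11)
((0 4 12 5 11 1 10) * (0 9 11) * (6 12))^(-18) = (0 6 5 4 12)(1 9)(10 11) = ((0 4 6 12 5)(1 10 9 11))^(-18)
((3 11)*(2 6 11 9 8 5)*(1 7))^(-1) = ((1 7)(2 6 11 3 9 8 5))^(-1) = (1 7)(2 5 8 9 3 11 6)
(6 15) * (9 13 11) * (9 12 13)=(6 15)(11 12 13)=[0, 1, 2, 3, 4, 5, 15, 7, 8, 9, 10, 12, 13, 11, 14, 6]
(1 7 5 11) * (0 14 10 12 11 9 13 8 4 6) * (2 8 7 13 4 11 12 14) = [2, 13, 8, 3, 6, 9, 0, 5, 11, 4, 14, 1, 12, 7, 10] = (0 2 8 11 1 13 7 5 9 4 6)(10 14)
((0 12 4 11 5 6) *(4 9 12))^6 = (12)(0 4 11 5 6)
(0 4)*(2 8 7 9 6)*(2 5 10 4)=[2, 1, 8, 3, 0, 10, 5, 9, 7, 6, 4]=(0 2 8 7 9 6 5 10 4)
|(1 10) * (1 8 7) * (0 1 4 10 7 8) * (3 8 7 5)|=|(0 1 5 3 8 7 4 10)|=8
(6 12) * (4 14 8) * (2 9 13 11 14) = [0, 1, 9, 3, 2, 5, 12, 7, 4, 13, 10, 14, 6, 11, 8] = (2 9 13 11 14 8 4)(6 12)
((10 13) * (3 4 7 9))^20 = (13)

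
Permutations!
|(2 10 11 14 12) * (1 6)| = |(1 6)(2 10 11 14 12)| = 10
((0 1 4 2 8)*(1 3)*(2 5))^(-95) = (0 4 8 1 2 3 5)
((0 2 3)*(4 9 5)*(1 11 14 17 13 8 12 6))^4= (0 2 3)(1 13)(4 9 5)(6 17)(8 11)(12 14)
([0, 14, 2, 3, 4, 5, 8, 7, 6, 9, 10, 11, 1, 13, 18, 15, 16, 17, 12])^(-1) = [0, 12, 2, 3, 4, 5, 8, 7, 6, 9, 10, 11, 18, 13, 1, 15, 16, 17, 14]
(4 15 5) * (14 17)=(4 15 5)(14 17)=[0, 1, 2, 3, 15, 4, 6, 7, 8, 9, 10, 11, 12, 13, 17, 5, 16, 14]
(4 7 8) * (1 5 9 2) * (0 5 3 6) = (0 5 9 2 1 3 6)(4 7 8) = [5, 3, 1, 6, 7, 9, 0, 8, 4, 2]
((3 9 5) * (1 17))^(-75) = (1 17)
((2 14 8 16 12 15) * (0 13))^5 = (0 13)(2 15 12 16 8 14)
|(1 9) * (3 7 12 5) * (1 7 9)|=|(3 9 7 12 5)|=5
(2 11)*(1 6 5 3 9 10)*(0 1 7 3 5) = [1, 6, 11, 9, 4, 5, 0, 3, 8, 10, 7, 2] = (0 1 6)(2 11)(3 9 10 7)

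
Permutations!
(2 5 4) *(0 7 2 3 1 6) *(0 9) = (0 7 2 5 4 3 1 6 9) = [7, 6, 5, 1, 3, 4, 9, 2, 8, 0]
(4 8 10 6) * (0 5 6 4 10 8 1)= (0 5 6 10 4 1)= [5, 0, 2, 3, 1, 6, 10, 7, 8, 9, 4]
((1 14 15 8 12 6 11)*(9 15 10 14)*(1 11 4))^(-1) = ((1 9 15 8 12 6 4)(10 14))^(-1) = (1 4 6 12 8 15 9)(10 14)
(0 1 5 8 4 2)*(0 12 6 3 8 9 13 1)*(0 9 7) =(0 9 13 1 5 7)(2 12 6 3 8 4) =[9, 5, 12, 8, 2, 7, 3, 0, 4, 13, 10, 11, 6, 1]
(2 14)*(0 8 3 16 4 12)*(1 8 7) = (0 7 1 8 3 16 4 12)(2 14) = [7, 8, 14, 16, 12, 5, 6, 1, 3, 9, 10, 11, 0, 13, 2, 15, 4]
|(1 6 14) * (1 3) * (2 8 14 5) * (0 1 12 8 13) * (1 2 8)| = |(0 2 13)(1 6 5 8 14 3 12)| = 21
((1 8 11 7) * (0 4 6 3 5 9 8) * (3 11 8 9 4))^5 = (0 11 5 1 6 3 7 4)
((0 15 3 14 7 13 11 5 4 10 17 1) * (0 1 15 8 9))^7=(0 8 9)(3 10 11 14 17 5 7 15 4 13)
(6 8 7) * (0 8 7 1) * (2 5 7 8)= (0 2 5 7 6 8 1)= [2, 0, 5, 3, 4, 7, 8, 6, 1]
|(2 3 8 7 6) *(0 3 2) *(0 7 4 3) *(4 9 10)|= |(3 8 9 10 4)(6 7)|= 10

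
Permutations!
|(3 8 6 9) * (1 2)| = |(1 2)(3 8 6 9)| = 4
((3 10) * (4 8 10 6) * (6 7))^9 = ((3 7 6 4 8 10))^9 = (3 4)(6 10)(7 8)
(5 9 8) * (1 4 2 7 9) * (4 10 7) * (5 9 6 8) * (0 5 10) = (0 5 1)(2 4)(6 8 9 10 7) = [5, 0, 4, 3, 2, 1, 8, 6, 9, 10, 7]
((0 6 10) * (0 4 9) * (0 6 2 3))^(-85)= ((0 2 3)(4 9 6 10))^(-85)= (0 3 2)(4 10 6 9)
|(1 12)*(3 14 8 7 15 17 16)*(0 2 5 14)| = 10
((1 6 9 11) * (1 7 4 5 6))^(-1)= ((4 5 6 9 11 7))^(-1)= (4 7 11 9 6 5)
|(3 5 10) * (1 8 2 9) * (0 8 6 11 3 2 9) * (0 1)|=21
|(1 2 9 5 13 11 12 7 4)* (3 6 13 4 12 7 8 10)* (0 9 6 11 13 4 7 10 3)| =|(13)(0 9 5 7 12 8 3 11 10)(1 2 6 4)| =36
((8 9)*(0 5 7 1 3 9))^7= ((0 5 7 1 3 9 8))^7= (9)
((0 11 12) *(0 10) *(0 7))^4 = ((0 11 12 10 7))^4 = (0 7 10 12 11)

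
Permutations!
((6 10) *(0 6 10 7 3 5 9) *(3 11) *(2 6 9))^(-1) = (0 9)(2 5 3 11 7 6) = ((0 9)(2 6 7 11 3 5))^(-1)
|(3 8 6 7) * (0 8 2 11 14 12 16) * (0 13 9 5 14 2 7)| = 6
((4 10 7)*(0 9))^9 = (10)(0 9)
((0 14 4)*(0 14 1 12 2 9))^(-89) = ((0 1 12 2 9)(4 14))^(-89) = (0 1 12 2 9)(4 14)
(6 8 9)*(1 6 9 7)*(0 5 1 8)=[5, 6, 2, 3, 4, 1, 0, 8, 7, 9]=(9)(0 5 1 6)(7 8)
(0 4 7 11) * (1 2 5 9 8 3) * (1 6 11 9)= (0 4 7 9 8 3 6 11)(1 2 5)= [4, 2, 5, 6, 7, 1, 11, 9, 3, 8, 10, 0]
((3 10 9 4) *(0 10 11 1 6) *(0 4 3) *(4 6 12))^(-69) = ((0 10 9 3 11 1 12 4))^(-69) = (0 3 12 10 11 4 9 1)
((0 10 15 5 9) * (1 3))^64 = (0 9 5 15 10)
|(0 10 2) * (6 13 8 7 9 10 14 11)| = |(0 14 11 6 13 8 7 9 10 2)| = 10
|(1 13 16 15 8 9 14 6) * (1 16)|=|(1 13)(6 16 15 8 9 14)|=6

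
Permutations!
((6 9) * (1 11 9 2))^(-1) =((1 11 9 6 2))^(-1) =(1 2 6 9 11)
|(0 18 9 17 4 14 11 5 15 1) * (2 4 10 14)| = 10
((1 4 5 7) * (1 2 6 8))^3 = (1 7 8 5 6 4 2)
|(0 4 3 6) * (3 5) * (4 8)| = |(0 8 4 5 3 6)| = 6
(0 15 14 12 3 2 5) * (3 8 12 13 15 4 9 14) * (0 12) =(0 4 9 14 13 15 3 2 5 12 8) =[4, 1, 5, 2, 9, 12, 6, 7, 0, 14, 10, 11, 8, 15, 13, 3]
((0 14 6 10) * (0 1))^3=((0 14 6 10 1))^3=(0 10 14 1 6)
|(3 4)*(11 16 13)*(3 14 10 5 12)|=|(3 4 14 10 5 12)(11 16 13)|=6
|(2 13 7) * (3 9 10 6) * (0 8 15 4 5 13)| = 8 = |(0 8 15 4 5 13 7 2)(3 9 10 6)|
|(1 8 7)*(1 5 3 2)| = 6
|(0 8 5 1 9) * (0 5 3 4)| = 12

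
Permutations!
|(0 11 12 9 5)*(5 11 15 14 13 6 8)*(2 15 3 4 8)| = |(0 3 4 8 5)(2 15 14 13 6)(9 11 12)| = 15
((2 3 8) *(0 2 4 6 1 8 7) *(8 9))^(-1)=(0 7 3 2)(1 6 4 8 9)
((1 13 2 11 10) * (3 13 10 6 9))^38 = (2 6 3)(9 13 11)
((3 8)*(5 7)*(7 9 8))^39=(3 8 9 5 7)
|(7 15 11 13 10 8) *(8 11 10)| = |(7 15 10 11 13 8)| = 6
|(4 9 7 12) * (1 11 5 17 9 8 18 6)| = |(1 11 5 17 9 7 12 4 8 18 6)| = 11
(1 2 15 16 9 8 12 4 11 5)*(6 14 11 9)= (1 2 15 16 6 14 11 5)(4 9 8 12)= [0, 2, 15, 3, 9, 1, 14, 7, 12, 8, 10, 5, 4, 13, 11, 16, 6]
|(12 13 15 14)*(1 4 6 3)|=4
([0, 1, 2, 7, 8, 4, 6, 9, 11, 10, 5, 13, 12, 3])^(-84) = [0, 1, 2, 8, 9, 7, 6, 11, 10, 13, 3, 5, 12, 4]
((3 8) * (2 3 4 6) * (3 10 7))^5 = (2 4 3 10 6 8 7)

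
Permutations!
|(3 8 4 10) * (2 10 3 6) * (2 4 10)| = |(3 8 10 6 4)| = 5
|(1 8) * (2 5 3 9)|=4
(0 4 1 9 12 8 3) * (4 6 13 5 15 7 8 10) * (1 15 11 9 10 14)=(0 6 13 5 11 9 12 14 1 10 4 15 7 8 3)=[6, 10, 2, 0, 15, 11, 13, 8, 3, 12, 4, 9, 14, 5, 1, 7]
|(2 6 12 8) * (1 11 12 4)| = 7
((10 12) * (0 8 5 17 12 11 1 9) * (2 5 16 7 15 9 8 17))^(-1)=(0 9 15 7 16 8 1 11 10 12 17)(2 5)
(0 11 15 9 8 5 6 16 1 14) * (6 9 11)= [6, 14, 2, 3, 4, 9, 16, 7, 5, 8, 10, 15, 12, 13, 0, 11, 1]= (0 6 16 1 14)(5 9 8)(11 15)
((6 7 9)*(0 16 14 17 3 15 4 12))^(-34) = ((0 16 14 17 3 15 4 12)(6 7 9))^(-34) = (0 4 3 14)(6 9 7)(12 15 17 16)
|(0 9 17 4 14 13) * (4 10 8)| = 8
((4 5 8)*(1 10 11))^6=((1 10 11)(4 5 8))^6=(11)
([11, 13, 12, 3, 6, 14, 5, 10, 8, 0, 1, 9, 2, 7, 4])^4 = [11, 1, 2, 3, 4, 5, 6, 7, 8, 0, 10, 9, 12, 13, 14]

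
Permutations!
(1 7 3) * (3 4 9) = (1 7 4 9 3) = [0, 7, 2, 1, 9, 5, 6, 4, 8, 3]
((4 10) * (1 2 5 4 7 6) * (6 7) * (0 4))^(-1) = (0 5 2 1 6 10 4)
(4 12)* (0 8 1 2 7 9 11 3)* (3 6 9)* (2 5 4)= (0 8 1 5 4 12 2 7 3)(6 9 11)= [8, 5, 7, 0, 12, 4, 9, 3, 1, 11, 10, 6, 2]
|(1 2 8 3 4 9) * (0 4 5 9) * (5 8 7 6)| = |(0 4)(1 2 7 6 5 9)(3 8)| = 6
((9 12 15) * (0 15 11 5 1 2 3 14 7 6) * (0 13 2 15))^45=((1 15 9 12 11 5)(2 3 14 7 6 13))^45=(1 12)(2 7)(3 6)(5 9)(11 15)(13 14)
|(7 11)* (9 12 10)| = 6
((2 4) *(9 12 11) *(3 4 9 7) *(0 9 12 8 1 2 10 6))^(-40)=(0 3 2)(1 6 7)(4 12 9)(8 10 11)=((0 9 8 1 2 12 11 7 3 4 10 6))^(-40)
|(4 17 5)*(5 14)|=|(4 17 14 5)|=4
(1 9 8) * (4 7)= [0, 9, 2, 3, 7, 5, 6, 4, 1, 8]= (1 9 8)(4 7)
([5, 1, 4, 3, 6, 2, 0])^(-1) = (0 6 4 2 5)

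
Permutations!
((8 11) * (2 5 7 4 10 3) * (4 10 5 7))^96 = ((2 7 10 3)(4 5)(8 11))^96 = (11)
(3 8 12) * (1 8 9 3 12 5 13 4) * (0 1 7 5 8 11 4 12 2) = (0 1 11 4 7 5 13 12 2)(3 9) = [1, 11, 0, 9, 7, 13, 6, 5, 8, 3, 10, 4, 2, 12]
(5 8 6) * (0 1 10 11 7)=(0 1 10 11 7)(5 8 6)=[1, 10, 2, 3, 4, 8, 5, 0, 6, 9, 11, 7]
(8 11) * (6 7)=(6 7)(8 11)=[0, 1, 2, 3, 4, 5, 7, 6, 11, 9, 10, 8]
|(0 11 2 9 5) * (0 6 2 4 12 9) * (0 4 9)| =8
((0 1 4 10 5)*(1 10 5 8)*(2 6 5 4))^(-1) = (0 5 6 2 1 8 10)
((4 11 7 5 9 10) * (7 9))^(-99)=((4 11 9 10)(5 7))^(-99)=(4 11 9 10)(5 7)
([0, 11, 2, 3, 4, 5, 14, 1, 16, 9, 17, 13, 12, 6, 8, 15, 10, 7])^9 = (1 7 17 10 16 8 14 6 13 11)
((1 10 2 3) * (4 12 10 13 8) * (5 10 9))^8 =((1 13 8 4 12 9 5 10 2 3))^8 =(1 2 5 12 8)(3 10 9 4 13)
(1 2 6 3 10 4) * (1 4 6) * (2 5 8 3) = (1 5 8 3 10 6 2) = [0, 5, 1, 10, 4, 8, 2, 7, 3, 9, 6]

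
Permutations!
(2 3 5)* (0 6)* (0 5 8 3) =[6, 1, 0, 8, 4, 2, 5, 7, 3] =(0 6 5 2)(3 8)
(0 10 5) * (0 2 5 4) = [10, 1, 5, 3, 0, 2, 6, 7, 8, 9, 4] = (0 10 4)(2 5)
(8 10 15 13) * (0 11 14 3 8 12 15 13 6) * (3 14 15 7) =(0 11 15 6)(3 8 10 13 12 7) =[11, 1, 2, 8, 4, 5, 0, 3, 10, 9, 13, 15, 7, 12, 14, 6]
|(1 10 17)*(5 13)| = 6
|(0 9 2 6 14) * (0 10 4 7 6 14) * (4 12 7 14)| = 9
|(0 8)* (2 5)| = 2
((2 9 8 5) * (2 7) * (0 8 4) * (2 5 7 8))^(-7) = ((0 2 9 4)(5 8 7))^(-7) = (0 2 9 4)(5 7 8)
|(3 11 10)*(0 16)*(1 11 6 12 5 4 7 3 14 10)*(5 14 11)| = |(0 16)(1 5 4 7 3 6 12 14 10 11)| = 10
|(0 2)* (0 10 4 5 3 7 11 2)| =7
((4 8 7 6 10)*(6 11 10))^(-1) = (4 10 11 7 8) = ((4 8 7 11 10))^(-1)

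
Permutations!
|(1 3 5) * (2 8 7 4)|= 12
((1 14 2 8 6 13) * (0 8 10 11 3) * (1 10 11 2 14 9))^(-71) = ((14)(0 8 6 13 10 2 11 3)(1 9))^(-71) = (14)(0 8 6 13 10 2 11 3)(1 9)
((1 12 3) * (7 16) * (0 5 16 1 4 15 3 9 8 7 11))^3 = (0 11 16 5)(1 8 12 7 9)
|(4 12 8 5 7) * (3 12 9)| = |(3 12 8 5 7 4 9)| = 7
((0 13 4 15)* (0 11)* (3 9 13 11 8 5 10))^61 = (0 11)(3 8 13 10 15 9 5 4)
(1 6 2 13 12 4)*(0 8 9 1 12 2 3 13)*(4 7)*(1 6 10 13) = [8, 10, 0, 1, 12, 5, 3, 4, 9, 6, 13, 11, 7, 2] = (0 8 9 6 3 1 10 13 2)(4 12 7)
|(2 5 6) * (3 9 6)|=|(2 5 3 9 6)|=5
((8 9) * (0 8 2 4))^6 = (0 8 9 2 4)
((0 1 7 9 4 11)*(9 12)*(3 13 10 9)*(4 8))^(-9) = ((0 1 7 12 3 13 10 9 8 4 11))^(-9) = (0 7 3 10 8 11 1 12 13 9 4)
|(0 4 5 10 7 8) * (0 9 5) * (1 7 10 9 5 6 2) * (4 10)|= 21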